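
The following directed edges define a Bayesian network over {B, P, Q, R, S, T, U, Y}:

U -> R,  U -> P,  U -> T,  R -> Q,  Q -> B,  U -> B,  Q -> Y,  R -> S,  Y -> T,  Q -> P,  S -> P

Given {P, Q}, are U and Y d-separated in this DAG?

Yes — U and Y are d-separated given {P, Q}.

There are 6 undirected paths between U and Y; checking each against the conditioning set {P, Q}:
Path 1: U → R → S → P ← Q → Y
  Q is a fork here and Q is conditioned on, so the path is blocked at Q.
Path 2: U → R → Q → Y
  Q is a chain here and Q is conditioned on, so the path is blocked at Q.
Path 3: U → P ← S ← R → Q → Y
  Q is a chain here and Q is conditioned on, so the path is blocked at Q.
Path 4: U → P ← Q → Y
  Q is a fork here and Q is conditioned on, so the path is blocked at Q.
Path 5: U → B ← Q → Y
  B is a collider here and neither B nor any of its descendants is conditioned on, so the collider stays closed — the path is blocked at B.
Path 6: U → T ← Y
  T is a collider here and neither T nor any of its descendants is conditioned on, so the collider stays closed — the path is blocked at T.
All paths are blocked; U ⊥ Y | {P, Q} holds.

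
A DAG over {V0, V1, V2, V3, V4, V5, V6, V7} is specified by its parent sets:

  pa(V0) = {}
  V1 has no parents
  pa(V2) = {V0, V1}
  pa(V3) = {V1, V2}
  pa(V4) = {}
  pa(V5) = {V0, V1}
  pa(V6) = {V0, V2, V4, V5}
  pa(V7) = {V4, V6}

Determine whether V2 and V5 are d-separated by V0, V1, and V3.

Enumerating the 6 paths from V2 to V5 and testing each for blocking by {V0, V1, V3}:
  1. V2 → V6 ← V5 — V6:collider[blocks] ⇒ blocked
  2. V2 → V6 ← V0 → V5 — V6:collider[blocks]; V0:fork[blocks] ⇒ blocked
  3. V2 ← V1 → V5 — V1:fork[blocks] ⇒ blocked
  4. V2 → V3 ← V1 → V5 — V3:collider[open]; V1:fork[blocks] ⇒ blocked
  5. V2 ← V0 → V5 — V0:fork[blocks] ⇒ blocked
  6. V2 ← V0 → V6 ← V5 — V0:fork[blocks]; V6:collider[blocks] ⇒ blocked
Every path is blocked, so V2 and V5 are d-separated given {V0, V1, V3}.

Yes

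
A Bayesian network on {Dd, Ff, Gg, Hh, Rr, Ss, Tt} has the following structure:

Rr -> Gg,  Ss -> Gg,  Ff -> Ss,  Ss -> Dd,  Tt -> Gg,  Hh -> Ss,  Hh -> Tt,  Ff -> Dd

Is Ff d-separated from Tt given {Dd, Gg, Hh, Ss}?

We examine all 4 paths between Ff and Tt:
Path 1: Ff → Dd ← Ss ← Hh → Tt
  Ss is a chain here and Ss is conditioned on, so the path is blocked at Ss.
Path 2: Ff → Dd ← Ss → Gg ← Tt
  Ss is a fork here and Ss is conditioned on, so the path is blocked at Ss.
Path 3: Ff → Ss ← Hh → Tt
  Hh is a fork here and Hh is conditioned on, so the path is blocked at Hh.
Path 4: Ff → Ss → Gg ← Tt
  Ss is a chain here and Ss is conditioned on, so the path is blocked at Ss.
Every path is blocked, so Ff and Tt are d-separated given {Dd, Gg, Hh, Ss}.

Yes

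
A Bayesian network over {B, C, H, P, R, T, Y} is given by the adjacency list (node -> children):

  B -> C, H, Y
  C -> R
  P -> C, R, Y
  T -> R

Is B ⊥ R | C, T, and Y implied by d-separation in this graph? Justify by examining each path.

No

4 paths connect B and R; each must be blocked for d-separation to hold:
Path 1: B → Y ← P → R
  Y is a collider and Y is conditioned on, which opens it; P is a fork and P is not conditioned on — no node blocks this path, so it is active.
Path 2: B → Y ← P → C → R
  C is a chain here and C is conditioned on, so the path is blocked at C.
Path 3: B → C ← P → R
  C is a collider and C is conditioned on, which opens it; P is a fork and P is not conditioned on — no node blocks this path, so it is active.
Path 4: B → C → R
  C is a chain here and C is conditioned on, so the path is blocked at C.
At least one path is unblocked, so d-separation fails.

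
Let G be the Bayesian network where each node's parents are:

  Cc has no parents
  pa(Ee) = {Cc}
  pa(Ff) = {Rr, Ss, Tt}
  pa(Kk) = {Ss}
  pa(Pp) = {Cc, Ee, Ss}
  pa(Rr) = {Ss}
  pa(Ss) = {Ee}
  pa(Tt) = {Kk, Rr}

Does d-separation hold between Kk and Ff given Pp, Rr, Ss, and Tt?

We examine all 6 paths between Kk and Ff:
Path 1: Kk → Tt ← Rr ← Ss → Ff
  Rr is a chain here and Rr is conditioned on, so the path is blocked at Rr.
Path 2: Kk → Tt ← Rr → Ff
  Rr is a fork here and Rr is conditioned on, so the path is blocked at Rr.
Path 3: Kk → Tt → Ff
  Tt is a chain here and Tt is conditioned on, so the path is blocked at Tt.
Path 4: Kk ← Ss → Rr → Tt → Ff
  Ss is a fork here and Ss is conditioned on, so the path is blocked at Ss.
Path 5: Kk ← Ss → Rr → Ff
  Ss is a fork here and Ss is conditioned on, so the path is blocked at Ss.
Path 6: Kk ← Ss → Ff
  Ss is a fork here and Ss is conditioned on, so the path is blocked at Ss.
Every path is blocked, so Kk and Ff are d-separated given {Pp, Rr, Ss, Tt}.

Yes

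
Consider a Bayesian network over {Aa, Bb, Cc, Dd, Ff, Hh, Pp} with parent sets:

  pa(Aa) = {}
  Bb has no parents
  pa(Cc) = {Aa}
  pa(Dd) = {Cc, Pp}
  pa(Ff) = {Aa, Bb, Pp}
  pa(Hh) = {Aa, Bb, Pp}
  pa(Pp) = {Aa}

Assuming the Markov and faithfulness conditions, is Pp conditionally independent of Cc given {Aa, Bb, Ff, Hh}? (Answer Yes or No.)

Yes

6 paths connect Pp and Cc; each must be blocked for d-separation to hold:
  1. Pp → Hh ← Bb → Ff ← Aa → Cc — Hh:collider[open]; Bb:fork[blocks]; Ff:collider[open]; Aa:fork[blocks] ⇒ blocked
  2. Pp → Hh ← Aa → Cc — Hh:collider[open]; Aa:fork[blocks] ⇒ blocked
  3. Pp → Ff ← Bb → Hh ← Aa → Cc — Ff:collider[open]; Bb:fork[blocks]; Hh:collider[open]; Aa:fork[blocks] ⇒ blocked
  4. Pp → Ff ← Aa → Cc — Ff:collider[open]; Aa:fork[blocks] ⇒ blocked
  5. Pp → Dd ← Cc — Dd:collider[blocks] ⇒ blocked
  6. Pp ← Aa → Cc — Aa:fork[blocks] ⇒ blocked
All paths are blocked; Pp ⊥ Cc | {Aa, Bb, Ff, Hh} holds.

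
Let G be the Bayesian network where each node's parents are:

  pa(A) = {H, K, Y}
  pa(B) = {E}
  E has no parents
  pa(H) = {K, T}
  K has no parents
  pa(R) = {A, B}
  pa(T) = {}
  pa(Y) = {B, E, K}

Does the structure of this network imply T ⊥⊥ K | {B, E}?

Enumerating the 5 paths from T to K and testing each for blocking by {B, E}:
  1. T → H → A → R ← B ← E → Y ← K — H:chain[open]; A:chain[open]; R:collider[blocks]; B:chain[blocks]; E:fork[blocks]; Y:collider[blocks] ⇒ blocked
  2. T → H → A → R ← B → Y ← K — H:chain[open]; A:chain[open]; R:collider[blocks]; B:fork[blocks]; Y:collider[blocks] ⇒ blocked
  3. T → H → A ← K — H:chain[open]; A:collider[blocks] ⇒ blocked
  4. T → H → A ← Y ← K — H:chain[open]; A:collider[blocks]; Y:chain[open] ⇒ blocked
  5. T → H ← K — H:collider[blocks] ⇒ blocked
Every path is blocked, so T and K are d-separated given {B, E}.

Yes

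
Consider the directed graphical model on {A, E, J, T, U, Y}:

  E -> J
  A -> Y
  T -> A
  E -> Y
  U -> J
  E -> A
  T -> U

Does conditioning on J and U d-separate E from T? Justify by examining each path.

3 paths connect E and T; each must be blocked for d-separation to hold:
Path 1: E → Y ← A ← T
  Y is a collider here and neither Y nor any of its descendants is conditioned on, so the collider stays closed — the path is blocked at Y.
Path 2: E → J ← U ← T
  U is a chain here and U is conditioned on, so the path is blocked at U.
Path 3: E → A ← T
  A is a collider here and neither A nor any of its descendants is conditioned on, so the collider stays closed — the path is blocked at A.
All paths are blocked; E ⊥ T | {J, U} holds.

Yes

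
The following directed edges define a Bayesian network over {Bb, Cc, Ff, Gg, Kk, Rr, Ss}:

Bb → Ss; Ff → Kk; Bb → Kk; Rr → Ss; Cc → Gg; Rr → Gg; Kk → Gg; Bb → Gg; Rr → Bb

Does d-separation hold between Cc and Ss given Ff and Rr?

6 paths connect Cc and Ss; each must be blocked for d-separation to hold:
Path 1: Cc → Gg ← Kk ← Bb → Ss
  Gg is a collider here and neither Gg nor any of its descendants is conditioned on, so the collider stays closed — the path is blocked at Gg.
Path 2: Cc → Gg ← Kk ← Bb ← Rr → Ss
  Gg is a collider here and neither Gg nor any of its descendants is conditioned on, so the collider stays closed — the path is blocked at Gg.
Path 3: Cc → Gg ← Bb → Ss
  Gg is a collider here and neither Gg nor any of its descendants is conditioned on, so the collider stays closed — the path is blocked at Gg.
Path 4: Cc → Gg ← Bb ← Rr → Ss
  Gg is a collider here and neither Gg nor any of its descendants is conditioned on, so the collider stays closed — the path is blocked at Gg.
Path 5: Cc → Gg ← Rr → Ss
  Gg is a collider here and neither Gg nor any of its descendants is conditioned on, so the collider stays closed — the path is blocked at Gg.
Path 6: Cc → Gg ← Rr → Bb → Ss
  Gg is a collider here and neither Gg nor any of its descendants is conditioned on, so the collider stays closed — the path is blocked at Gg.
All paths are blocked; Cc ⊥ Ss | {Ff, Rr} holds.

Yes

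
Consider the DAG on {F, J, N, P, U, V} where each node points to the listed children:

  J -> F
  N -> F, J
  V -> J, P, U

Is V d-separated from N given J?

There are 2 undirected paths between V and N; checking each against the conditioning set {J}:
  1. V → J → F ← N — J:chain[blocks]; F:collider[blocks] ⇒ blocked
  2. V → J ← N — J:collider[open] ⇒ active
Since the path V → J ← N is active, V and N are not d-separated given {J}.

No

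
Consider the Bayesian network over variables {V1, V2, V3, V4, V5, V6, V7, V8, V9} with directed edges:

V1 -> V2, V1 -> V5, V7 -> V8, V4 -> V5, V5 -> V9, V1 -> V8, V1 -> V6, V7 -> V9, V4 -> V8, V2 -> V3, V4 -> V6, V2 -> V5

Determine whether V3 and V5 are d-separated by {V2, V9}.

Yes — V3 and V5 are d-separated given {V2, V9}.

There are 6 undirected paths between V3 and V5; checking each against the conditioning set {V2, V9}:
Path 1: V3 ← V2 ← V1 → V8 ← V4 → V5
  V2 is a chain here and V2 is conditioned on, so the path is blocked at V2.
Path 2: V3 ← V2 ← V1 → V8 ← V7 → V9 ← V5
  V2 is a chain here and V2 is conditioned on, so the path is blocked at V2.
Path 3: V3 ← V2 ← V1 → V6 ← V4 → V8 ← V7 → V9 ← V5
  V2 is a chain here and V2 is conditioned on, so the path is blocked at V2.
Path 4: V3 ← V2 ← V1 → V6 ← V4 → V5
  V2 is a chain here and V2 is conditioned on, so the path is blocked at V2.
Path 5: V3 ← V2 ← V1 → V5
  V2 is a chain here and V2 is conditioned on, so the path is blocked at V2.
Path 6: V3 ← V2 → V5
  V2 is a fork here and V2 is conditioned on, so the path is blocked at V2.
Every path is blocked, so V3 and V5 are d-separated given {V2, V9}.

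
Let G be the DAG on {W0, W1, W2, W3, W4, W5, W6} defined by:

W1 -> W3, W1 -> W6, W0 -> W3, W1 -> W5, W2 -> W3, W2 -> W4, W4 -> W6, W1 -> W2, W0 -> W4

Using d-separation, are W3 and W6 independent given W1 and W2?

No

6 paths connect W3 and W6; each must be blocked for d-separation to hold:
  1. W3 ← W1 → W2 → W4 → W6 — W1:fork[blocks]; W2:chain[blocks]; W4:chain[open] ⇒ blocked
  2. W3 ← W1 → W6 — W1:fork[blocks] ⇒ blocked
  3. W3 ← W2 ← W1 → W6 — W2:chain[blocks]; W1:fork[blocks] ⇒ blocked
  4. W3 ← W2 → W4 → W6 — W2:fork[blocks]; W4:chain[open] ⇒ blocked
  5. W3 ← W0 → W4 ← W2 ← W1 → W6 — W0:fork[open]; W4:collider[blocks]; W2:chain[blocks]; W1:fork[blocks] ⇒ blocked
  6. W3 ← W0 → W4 → W6 — W0:fork[open]; W4:chain[open] ⇒ active
Because an active path exists, W3 and W6 are not d-separated.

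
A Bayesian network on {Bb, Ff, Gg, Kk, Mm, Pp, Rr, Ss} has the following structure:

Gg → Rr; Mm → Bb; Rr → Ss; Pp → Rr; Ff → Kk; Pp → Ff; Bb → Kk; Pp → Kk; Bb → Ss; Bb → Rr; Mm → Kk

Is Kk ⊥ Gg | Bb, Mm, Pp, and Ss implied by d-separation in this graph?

Yes

6 paths connect Kk and Gg; each must be blocked for d-separation to hold:
Path 1: Kk ← Ff ← Pp → Rr ← Gg
  Pp is a fork here and Pp is conditioned on, so the path is blocked at Pp.
Path 2: Kk ← Bb → Ss ← Rr ← Gg
  Bb is a fork here and Bb is conditioned on, so the path is blocked at Bb.
Path 3: Kk ← Bb → Rr ← Gg
  Bb is a fork here and Bb is conditioned on, so the path is blocked at Bb.
Path 4: Kk ← Mm → Bb → Ss ← Rr ← Gg
  Mm is a fork here and Mm is conditioned on, so the path is blocked at Mm.
Path 5: Kk ← Mm → Bb → Rr ← Gg
  Mm is a fork here and Mm is conditioned on, so the path is blocked at Mm.
Path 6: Kk ← Pp → Rr ← Gg
  Pp is a fork here and Pp is conditioned on, so the path is blocked at Pp.
All paths are blocked; Kk ⊥ Gg | {Bb, Mm, Pp, Ss} holds.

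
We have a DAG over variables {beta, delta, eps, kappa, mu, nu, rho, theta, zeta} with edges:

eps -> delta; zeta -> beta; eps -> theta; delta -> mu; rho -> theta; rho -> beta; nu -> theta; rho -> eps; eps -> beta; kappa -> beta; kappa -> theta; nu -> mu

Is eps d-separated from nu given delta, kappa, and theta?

6 paths connect eps and nu; each must be blocked for d-separation to hold:
Path 1: eps → beta ← kappa → theta ← nu
  beta is a collider here and neither beta nor any of its descendants is conditioned on, so the collider stays closed — the path is blocked at beta.
Path 2: eps → beta ← rho → theta ← nu
  beta is a collider here and neither beta nor any of its descendants is conditioned on, so the collider stays closed — the path is blocked at beta.
Path 3: eps ← rho → beta ← kappa → theta ← nu
  beta is a collider here and neither beta nor any of its descendants is conditioned on, so the collider stays closed — the path is blocked at beta.
Path 4: eps ← rho → theta ← nu
  rho is a fork and rho is not conditioned on; theta is a collider and theta is conditioned on, which opens it — no node blocks this path, so it is active.
Path 5: eps → delta → mu ← nu
  delta is a chain here and delta is conditioned on, so the path is blocked at delta.
Path 6: eps → theta ← nu
  theta is a collider and theta is conditioned on, which opens it — no node blocks this path, so it is active.
Because an active path exists, eps and nu are not d-separated.

No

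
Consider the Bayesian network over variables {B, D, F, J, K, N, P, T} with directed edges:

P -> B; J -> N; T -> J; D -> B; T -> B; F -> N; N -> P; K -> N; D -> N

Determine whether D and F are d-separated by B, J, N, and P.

We examine all 3 paths between D and F:
Path 1: D → B ← P ← N ← F
  P is a chain here and P is conditioned on, so the path is blocked at P.
Path 2: D → B ← T → J → N ← F
  J is a chain here and J is conditioned on, so the path is blocked at J.
Path 3: D → N ← F
  N is a collider and N is conditioned on, which opens it — no node blocks this path, so it is active.
Since the path D → N ← F is active, D and F are not d-separated given {B, J, N, P}.

No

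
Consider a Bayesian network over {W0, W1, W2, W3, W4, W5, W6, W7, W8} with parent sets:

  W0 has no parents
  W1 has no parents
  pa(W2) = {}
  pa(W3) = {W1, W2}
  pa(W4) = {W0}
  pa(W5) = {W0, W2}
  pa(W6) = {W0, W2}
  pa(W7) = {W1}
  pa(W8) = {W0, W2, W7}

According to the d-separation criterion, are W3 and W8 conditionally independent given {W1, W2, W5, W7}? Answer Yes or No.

There are 4 undirected paths between W3 and W8; checking each against the conditioning set {W1, W2, W5, W7}:
Path 1: W3 ← W1 → W7 → W8
  W1 is a fork here and W1 is conditioned on, so the path is blocked at W1.
Path 2: W3 ← W2 → W5 ← W0 → W8
  W2 is a fork here and W2 is conditioned on, so the path is blocked at W2.
Path 3: W3 ← W2 → W6 ← W0 → W8
  W2 is a fork here and W2 is conditioned on, so the path is blocked at W2.
Path 4: W3 ← W2 → W8
  W2 is a fork here and W2 is conditioned on, so the path is blocked at W2.
All paths are blocked; W3 ⊥ W8 | {W1, W2, W5, W7} holds.

Yes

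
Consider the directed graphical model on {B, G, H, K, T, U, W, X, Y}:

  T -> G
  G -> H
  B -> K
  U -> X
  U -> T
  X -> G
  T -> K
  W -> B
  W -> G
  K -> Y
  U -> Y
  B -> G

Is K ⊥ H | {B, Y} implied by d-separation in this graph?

Enumerating the 6 paths from K to H and testing each for blocking by {B, Y}:
  1. K ← T ← U → X → G → H — T:chain[open]; U:fork[open]; X:chain[open]; G:chain[open] ⇒ active
  2. K ← T → G → H — T:fork[open]; G:chain[open] ⇒ active
  3. K → Y ← U → T → G → H — Y:collider[open]; U:fork[open]; T:chain[open]; G:chain[open] ⇒ active
  4. K → Y ← U → X → G → H — Y:collider[open]; U:fork[open]; X:chain[open]; G:chain[open] ⇒ active
  5. K ← B ← W → G → H — B:chain[blocks]; W:fork[open]; G:chain[open] ⇒ blocked
  6. K ← B → G → H — B:fork[blocks]; G:chain[open] ⇒ blocked
Since the path K ← T ← U → X → G → H is active, K and H are not d-separated given {B, Y}.

No — K and H are not d-separated given {B, Y}.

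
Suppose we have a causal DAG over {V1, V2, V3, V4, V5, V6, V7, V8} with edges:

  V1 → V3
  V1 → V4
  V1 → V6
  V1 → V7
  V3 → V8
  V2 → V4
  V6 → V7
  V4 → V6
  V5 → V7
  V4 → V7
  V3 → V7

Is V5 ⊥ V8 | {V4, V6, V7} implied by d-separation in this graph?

No

Enumerating the 6 paths from V5 to V8 and testing each for blocking by {V4, V6, V7}:
  1. V5 → V7 ← V3 → V8 — V7:collider[open]; V3:fork[open] ⇒ active
  2. V5 → V7 ← V6 ← V1 → V3 → V8 — V7:collider[open]; V6:chain[blocks]; V1:fork[open]; V3:chain[open] ⇒ blocked
  3. V5 → V7 ← V6 ← V4 ← V1 → V3 → V8 — V7:collider[open]; V6:chain[blocks]; V4:chain[blocks]; V1:fork[open]; V3:chain[open] ⇒ blocked
  4. V5 → V7 ← V1 → V3 → V8 — V7:collider[open]; V1:fork[open]; V3:chain[open] ⇒ active
  5. V5 → V7 ← V4 → V6 ← V1 → V3 → V8 — V7:collider[open]; V4:fork[blocks]; V6:collider[open]; V1:fork[open]; V3:chain[open] ⇒ blocked
  6. V5 → V7 ← V4 ← V1 → V3 → V8 — V7:collider[open]; V4:chain[blocks]; V1:fork[open]; V3:chain[open] ⇒ blocked
Because an active path exists, V5 and V8 are not d-separated.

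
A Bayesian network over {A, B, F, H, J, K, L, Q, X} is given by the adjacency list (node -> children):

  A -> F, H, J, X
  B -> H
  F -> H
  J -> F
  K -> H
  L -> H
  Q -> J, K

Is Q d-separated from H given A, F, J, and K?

5 paths connect Q and H; each must be blocked for d-separation to hold:
  1. Q → K → H — K:chain[blocks] ⇒ blocked
  2. Q → J ← A → F → H — J:collider[open]; A:fork[blocks]; F:chain[blocks] ⇒ blocked
  3. Q → J ← A → H — J:collider[open]; A:fork[blocks] ⇒ blocked
  4. Q → J → F ← A → H — J:chain[blocks]; F:collider[open]; A:fork[blocks] ⇒ blocked
  5. Q → J → F → H — J:chain[blocks]; F:chain[blocks] ⇒ blocked
Every path is blocked, so Q and H are d-separated given {A, F, J, K}.

Yes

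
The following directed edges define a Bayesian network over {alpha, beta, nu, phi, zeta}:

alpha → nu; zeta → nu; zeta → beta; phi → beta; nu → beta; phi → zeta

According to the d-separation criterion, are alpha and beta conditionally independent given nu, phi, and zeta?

We examine all 3 paths between alpha and beta:
Path 1: alpha → nu ← zeta → beta
  zeta is a fork here and zeta is conditioned on, so the path is blocked at zeta.
Path 2: alpha → nu ← zeta ← phi → beta
  zeta is a chain here and zeta is conditioned on, so the path is blocked at zeta.
Path 3: alpha → nu → beta
  nu is a chain here and nu is conditioned on, so the path is blocked at nu.
Every path is blocked, so alpha and beta are d-separated given {nu, phi, zeta}.

Yes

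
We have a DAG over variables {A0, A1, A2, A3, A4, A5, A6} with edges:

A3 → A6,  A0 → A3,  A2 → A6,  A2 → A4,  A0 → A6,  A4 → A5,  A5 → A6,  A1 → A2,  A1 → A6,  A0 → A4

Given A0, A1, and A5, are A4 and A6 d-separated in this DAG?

Enumerating the 5 paths from A4 to A6 and testing each for blocking by {A0, A1, A5}:
  1. A4 ← A2 ← A1 → A6 — A2:chain[open]; A1:fork[blocks] ⇒ blocked
  2. A4 ← A2 → A6 — A2:fork[open] ⇒ active
  3. A4 → A5 → A6 — A5:chain[blocks] ⇒ blocked
  4. A4 ← A0 → A3 → A6 — A0:fork[blocks]; A3:chain[open] ⇒ blocked
  5. A4 ← A0 → A6 — A0:fork[blocks] ⇒ blocked
At least one path is unblocked, so d-separation fails.

No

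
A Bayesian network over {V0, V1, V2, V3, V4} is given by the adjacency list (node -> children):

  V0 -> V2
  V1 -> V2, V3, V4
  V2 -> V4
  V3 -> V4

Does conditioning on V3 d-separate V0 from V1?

Yes

Enumerating the 3 paths from V0 to V1 and testing each for blocking by {V3}:
Path 1: V0 → V2 → V4 ← V3 ← V1
  V4 is a collider here and neither V4 nor any of its descendants is conditioned on, so the collider stays closed — the path is blocked at V4.
Path 2: V0 → V2 → V4 ← V1
  V4 is a collider here and neither V4 nor any of its descendants is conditioned on, so the collider stays closed — the path is blocked at V4.
Path 3: V0 → V2 ← V1
  V2 is a collider here and neither V2 nor any of its descendants is conditioned on, so the collider stays closed — the path is blocked at V2.
All paths are blocked; V0 ⊥ V1 | {V3} holds.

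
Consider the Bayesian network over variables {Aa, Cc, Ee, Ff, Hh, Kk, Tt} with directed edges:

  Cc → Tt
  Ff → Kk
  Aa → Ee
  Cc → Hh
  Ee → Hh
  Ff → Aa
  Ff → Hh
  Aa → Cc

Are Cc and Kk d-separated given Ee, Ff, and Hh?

We examine all 4 paths between Cc and Kk:
Path 1: Cc ← Aa ← Ff → Kk
  Ff is a fork here and Ff is conditioned on, so the path is blocked at Ff.
Path 2: Cc ← Aa → Ee → Hh ← Ff → Kk
  Ee is a chain here and Ee is conditioned on, so the path is blocked at Ee.
Path 3: Cc → Hh ← Ff → Kk
  Ff is a fork here and Ff is conditioned on, so the path is blocked at Ff.
Path 4: Cc → Hh ← Ee ← Aa ← Ff → Kk
  Ee is a chain here and Ee is conditioned on, so the path is blocked at Ee.
All paths are blocked; Cc ⊥ Kk | {Ee, Ff, Hh} holds.

Yes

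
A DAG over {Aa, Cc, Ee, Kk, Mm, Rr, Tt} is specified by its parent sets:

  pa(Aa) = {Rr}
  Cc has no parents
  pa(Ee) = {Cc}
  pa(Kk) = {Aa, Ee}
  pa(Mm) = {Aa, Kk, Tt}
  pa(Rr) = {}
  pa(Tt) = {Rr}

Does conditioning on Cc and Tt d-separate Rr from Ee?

Yes — Rr and Ee are d-separated given {Cc, Tt}.

4 paths connect Rr and Ee; each must be blocked for d-separation to hold:
Path 1: Rr → Tt → Mm ← Kk ← Ee
  Tt is a chain here and Tt is conditioned on, so the path is blocked at Tt.
Path 2: Rr → Tt → Mm ← Aa → Kk ← Ee
  Tt is a chain here and Tt is conditioned on, so the path is blocked at Tt.
Path 3: Rr → Aa → Kk ← Ee
  Kk is a collider here and neither Kk nor any of its descendants is conditioned on, so the collider stays closed — the path is blocked at Kk.
Path 4: Rr → Aa → Mm ← Kk ← Ee
  Mm is a collider here and neither Mm nor any of its descendants is conditioned on, so the collider stays closed — the path is blocked at Mm.
All paths are blocked; Rr ⊥ Ee | {Cc, Tt} holds.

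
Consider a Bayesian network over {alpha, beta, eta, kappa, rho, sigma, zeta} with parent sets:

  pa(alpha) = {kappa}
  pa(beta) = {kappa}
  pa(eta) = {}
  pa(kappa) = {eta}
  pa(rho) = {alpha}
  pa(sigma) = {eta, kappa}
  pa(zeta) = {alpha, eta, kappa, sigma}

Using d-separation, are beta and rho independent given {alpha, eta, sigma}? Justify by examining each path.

There are 6 undirected paths between beta and rho; checking each against the conditioning set {alpha, eta, sigma}:
Path 1: beta ← kappa ← eta → zeta ← alpha → rho
  eta is a fork here and eta is conditioned on, so the path is blocked at eta.
Path 2: beta ← kappa ← eta → sigma → zeta ← alpha → rho
  eta is a fork here and eta is conditioned on, so the path is blocked at eta.
Path 3: beta ← kappa → alpha → rho
  alpha is a chain here and alpha is conditioned on, so the path is blocked at alpha.
Path 4: beta ← kappa → zeta ← alpha → rho
  zeta is a collider here and neither zeta nor any of its descendants is conditioned on, so the collider stays closed — the path is blocked at zeta.
Path 5: beta ← kappa → sigma ← eta → zeta ← alpha → rho
  eta is a fork here and eta is conditioned on, so the path is blocked at eta.
Path 6: beta ← kappa → sigma → zeta ← alpha → rho
  sigma is a chain here and sigma is conditioned on, so the path is blocked at sigma.
Since every path is blocked, d-separation holds.

Yes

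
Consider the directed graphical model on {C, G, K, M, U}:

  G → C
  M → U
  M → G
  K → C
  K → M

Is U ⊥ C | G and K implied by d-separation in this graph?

Yes

2 paths connect U and C; each must be blocked for d-separation to hold:
  1. U ← M ← K → C — M:chain[open]; K:fork[blocks] ⇒ blocked
  2. U ← M → G → C — M:fork[open]; G:chain[blocks] ⇒ blocked
All paths are blocked; U ⊥ C | {G, K} holds.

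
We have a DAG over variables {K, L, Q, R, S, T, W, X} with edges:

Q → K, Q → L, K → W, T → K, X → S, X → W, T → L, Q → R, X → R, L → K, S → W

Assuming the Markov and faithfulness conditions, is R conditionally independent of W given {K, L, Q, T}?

5 paths connect R and W; each must be blocked for d-separation to hold:
Path 1: R ← Q → K → W
  Q is a fork here and Q is conditioned on, so the path is blocked at Q.
Path 2: R ← Q → L → K → W
  Q is a fork here and Q is conditioned on, so the path is blocked at Q.
Path 3: R ← Q → L ← T → K → W
  Q is a fork here and Q is conditioned on, so the path is blocked at Q.
Path 4: R ← X → S → W
  X is a fork and X is not conditioned on; S is a chain and S is not conditioned on — no node blocks this path, so it is active.
Path 5: R ← X → W
  X is a fork and X is not conditioned on — no node blocks this path, so it is active.
At least one path is unblocked, so d-separation fails.

No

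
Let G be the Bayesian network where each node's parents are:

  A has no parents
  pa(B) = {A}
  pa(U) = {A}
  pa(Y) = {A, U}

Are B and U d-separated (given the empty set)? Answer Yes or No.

No — B and U are not d-separated given ∅.

We examine all 2 paths between B and U:
  1. B ← A → U — A:fork[open] ⇒ active
  2. B ← A → Y ← U — A:fork[open]; Y:collider[blocks] ⇒ blocked
Because an active path exists, B and U are not d-separated.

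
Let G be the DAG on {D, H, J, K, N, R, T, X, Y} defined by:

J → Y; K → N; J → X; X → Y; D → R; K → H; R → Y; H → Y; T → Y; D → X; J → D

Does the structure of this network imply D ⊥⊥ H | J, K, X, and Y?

We examine all 5 paths between D and H:
Path 1: D → R → Y ← H
  R is a chain and R is not conditioned on; Y is a collider and Y is conditioned on, which opens it — no node blocks this path, so it is active.
Path 2: D → X → Y ← H
  X is a chain here and X is conditioned on, so the path is blocked at X.
Path 3: D → X ← J → Y ← H
  J is a fork here and J is conditioned on, so the path is blocked at J.
Path 4: D ← J → Y ← H
  J is a fork here and J is conditioned on, so the path is blocked at J.
Path 5: D ← J → X → Y ← H
  J is a fork here and J is conditioned on, so the path is blocked at J.
Because an active path exists, D and H are not d-separated.

No — D and H are not d-separated given {J, K, X, Y}.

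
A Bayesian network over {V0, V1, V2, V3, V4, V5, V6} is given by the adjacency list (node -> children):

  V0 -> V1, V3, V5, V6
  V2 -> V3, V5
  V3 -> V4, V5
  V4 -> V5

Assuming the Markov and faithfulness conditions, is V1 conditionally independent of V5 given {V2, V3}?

There are 4 undirected paths between V1 and V5; checking each against the conditioning set {V2, V3}:
  1. V1 ← V0 → V5 — V0:fork[open] ⇒ active
  2. V1 ← V0 → V3 → V5 — V0:fork[open]; V3:chain[blocks] ⇒ blocked
  3. V1 ← V0 → V3 ← V2 → V5 — V0:fork[open]; V3:collider[open]; V2:fork[blocks] ⇒ blocked
  4. V1 ← V0 → V3 → V4 → V5 — V0:fork[open]; V3:chain[blocks]; V4:chain[open] ⇒ blocked
Because an active path exists, V1 and V5 are not d-separated.

No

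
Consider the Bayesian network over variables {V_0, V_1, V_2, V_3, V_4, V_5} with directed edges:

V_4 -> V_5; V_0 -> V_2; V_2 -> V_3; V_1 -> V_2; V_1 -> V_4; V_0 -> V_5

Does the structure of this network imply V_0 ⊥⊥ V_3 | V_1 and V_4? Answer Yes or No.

We examine all 2 paths between V_0 and V_3:
Path 1: V_0 → V_5 ← V_4 ← V_1 → V_2 → V_3
  V_5 is a collider here and neither V_5 nor any of its descendants is conditioned on, so the collider stays closed — the path is blocked at V_5.
Path 2: V_0 → V_2 → V_3
  V_2 is a chain and V_2 is not conditioned on — no node blocks this path, so it is active.
At least one path is unblocked, so d-separation fails.

No — V_0 and V_3 are not d-separated given {V_1, V_4}.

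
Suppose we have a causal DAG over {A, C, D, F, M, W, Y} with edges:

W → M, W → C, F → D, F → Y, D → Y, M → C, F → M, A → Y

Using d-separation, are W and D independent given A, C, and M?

4 paths connect W and D; each must be blocked for d-separation to hold:
  1. W → M ← F → D — M:collider[open]; F:fork[open] ⇒ active
  2. W → M ← F → Y ← D — M:collider[open]; F:fork[open]; Y:collider[blocks] ⇒ blocked
  3. W → C ← M ← F → D — C:collider[open]; M:chain[blocks]; F:fork[open] ⇒ blocked
  4. W → C ← M ← F → Y ← D — C:collider[open]; M:chain[blocks]; F:fork[open]; Y:collider[blocks] ⇒ blocked
At least one path is unblocked, so d-separation fails.

No — W and D are not d-separated given {A, C, M}.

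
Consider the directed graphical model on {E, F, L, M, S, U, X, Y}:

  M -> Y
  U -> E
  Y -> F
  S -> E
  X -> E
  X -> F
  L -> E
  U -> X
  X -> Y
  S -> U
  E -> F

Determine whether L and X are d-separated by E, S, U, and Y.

No

Enumerating the 5 paths from L to X and testing each for blocking by {E, S, U, Y}:
  1. L → E ← U → X — E:collider[open]; U:fork[blocks] ⇒ blocked
  2. L → E → F ← Y ← X — E:chain[blocks]; F:collider[blocks]; Y:chain[blocks] ⇒ blocked
  3. L → E → F ← X — E:chain[blocks]; F:collider[blocks] ⇒ blocked
  4. L → E ← S → U → X — E:collider[open]; S:fork[blocks]; U:chain[blocks] ⇒ blocked
  5. L → E ← X — E:collider[open] ⇒ active
At least one path is unblocked, so d-separation fails.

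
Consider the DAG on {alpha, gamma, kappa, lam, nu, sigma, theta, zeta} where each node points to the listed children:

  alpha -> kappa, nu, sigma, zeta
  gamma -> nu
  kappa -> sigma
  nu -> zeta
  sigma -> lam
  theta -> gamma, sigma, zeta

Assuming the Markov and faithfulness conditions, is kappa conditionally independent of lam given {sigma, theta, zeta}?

Yes — kappa and lam are d-separated given {sigma, theta, zeta}.

Enumerating the 6 paths from kappa to lam and testing each for blocking by {sigma, theta, zeta}:
Path 1: kappa ← alpha → zeta ← theta → sigma → lam
  theta is a fork here and theta is conditioned on, so the path is blocked at theta.
Path 2: kappa ← alpha → zeta ← nu ← gamma ← theta → sigma → lam
  theta is a fork here and theta is conditioned on, so the path is blocked at theta.
Path 3: kappa ← alpha → nu ← gamma ← theta → sigma → lam
  theta is a fork here and theta is conditioned on, so the path is blocked at theta.
Path 4: kappa ← alpha → nu → zeta ← theta → sigma → lam
  theta is a fork here and theta is conditioned on, so the path is blocked at theta.
Path 5: kappa ← alpha → sigma → lam
  sigma is a chain here and sigma is conditioned on, so the path is blocked at sigma.
Path 6: kappa → sigma → lam
  sigma is a chain here and sigma is conditioned on, so the path is blocked at sigma.
Every path is blocked, so kappa and lam are d-separated given {sigma, theta, zeta}.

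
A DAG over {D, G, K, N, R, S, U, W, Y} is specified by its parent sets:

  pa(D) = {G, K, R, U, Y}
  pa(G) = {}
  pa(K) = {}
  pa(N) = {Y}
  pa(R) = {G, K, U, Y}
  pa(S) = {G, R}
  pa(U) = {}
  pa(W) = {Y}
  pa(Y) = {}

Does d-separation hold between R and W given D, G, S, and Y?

Yes

6 paths connect R and W; each must be blocked for d-separation to hold:
Path 1: R ← K → D ← Y → W
  Y is a fork here and Y is conditioned on, so the path is blocked at Y.
Path 2: R ← G → D ← Y → W
  G is a fork here and G is conditioned on, so the path is blocked at G.
Path 3: R → D ← Y → W
  Y is a fork here and Y is conditioned on, so the path is blocked at Y.
Path 4: R ← Y → W
  Y is a fork here and Y is conditioned on, so the path is blocked at Y.
Path 5: R → S ← G → D ← Y → W
  G is a fork here and G is conditioned on, so the path is blocked at G.
Path 6: R ← U → D ← Y → W
  Y is a fork here and Y is conditioned on, so the path is blocked at Y.
Since every path is blocked, d-separation holds.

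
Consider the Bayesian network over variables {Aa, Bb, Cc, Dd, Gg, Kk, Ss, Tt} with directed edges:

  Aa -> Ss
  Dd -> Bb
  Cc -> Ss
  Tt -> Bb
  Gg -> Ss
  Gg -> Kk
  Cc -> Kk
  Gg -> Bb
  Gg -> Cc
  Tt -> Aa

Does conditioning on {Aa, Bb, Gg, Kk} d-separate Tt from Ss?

Yes

Enumerating the 4 paths from Tt to Ss and testing each for blocking by {Aa, Bb, Gg, Kk}:
Path 1: Tt → Bb ← Gg → Cc → Ss
  Gg is a fork here and Gg is conditioned on, so the path is blocked at Gg.
Path 2: Tt → Bb ← Gg → Ss
  Gg is a fork here and Gg is conditioned on, so the path is blocked at Gg.
Path 3: Tt → Bb ← Gg → Kk ← Cc → Ss
  Gg is a fork here and Gg is conditioned on, so the path is blocked at Gg.
Path 4: Tt → Aa → Ss
  Aa is a chain here and Aa is conditioned on, so the path is blocked at Aa.
All paths are blocked; Tt ⊥ Ss | {Aa, Bb, Gg, Kk} holds.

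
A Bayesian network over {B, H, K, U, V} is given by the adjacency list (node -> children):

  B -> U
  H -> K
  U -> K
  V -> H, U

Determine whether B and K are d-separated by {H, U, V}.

Yes

We examine all 2 paths between B and K:
Path 1: B → U ← V → H → K
  V is a fork here and V is conditioned on, so the path is blocked at V.
Path 2: B → U → K
  U is a chain here and U is conditioned on, so the path is blocked at U.
Every path is blocked, so B and K are d-separated given {H, U, V}.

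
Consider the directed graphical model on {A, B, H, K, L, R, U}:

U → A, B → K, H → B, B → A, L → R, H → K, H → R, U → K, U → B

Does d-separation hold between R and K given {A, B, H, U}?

4 paths connect R and K; each must be blocked for d-separation to hold:
  1. R ← H → B ← U → K — H:fork[blocks]; B:collider[open]; U:fork[blocks] ⇒ blocked
  2. R ← H → B → A ← U → K — H:fork[blocks]; B:chain[blocks]; A:collider[open]; U:fork[blocks] ⇒ blocked
  3. R ← H → B → K — H:fork[blocks]; B:chain[blocks] ⇒ blocked
  4. R ← H → K — H:fork[blocks] ⇒ blocked
Since every path is blocked, d-separation holds.

Yes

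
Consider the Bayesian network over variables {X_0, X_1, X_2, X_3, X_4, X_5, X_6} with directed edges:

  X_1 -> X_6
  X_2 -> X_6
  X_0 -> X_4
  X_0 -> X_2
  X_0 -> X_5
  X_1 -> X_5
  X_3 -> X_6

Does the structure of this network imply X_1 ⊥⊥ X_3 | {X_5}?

Yes — X_1 and X_3 are d-separated given {X_5}.

There are 2 undirected paths between X_1 and X_3; checking each against the conditioning set {X_5}:
Path 1: X_1 → X_6 ← X_3
  X_6 is a collider here and neither X_6 nor any of its descendants is conditioned on, so the collider stays closed — the path is blocked at X_6.
Path 2: X_1 → X_5 ← X_0 → X_2 → X_6 ← X_3
  X_6 is a collider here and neither X_6 nor any of its descendants is conditioned on, so the collider stays closed — the path is blocked at X_6.
All paths are blocked; X_1 ⊥ X_3 | {X_5} holds.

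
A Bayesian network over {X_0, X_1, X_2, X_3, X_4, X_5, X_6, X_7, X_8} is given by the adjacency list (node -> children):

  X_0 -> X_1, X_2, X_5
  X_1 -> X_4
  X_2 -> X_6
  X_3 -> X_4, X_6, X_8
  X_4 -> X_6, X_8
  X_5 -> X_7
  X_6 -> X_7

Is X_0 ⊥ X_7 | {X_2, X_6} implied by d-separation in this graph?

There are 5 undirected paths between X_0 and X_7; checking each against the conditioning set {X_2, X_6}:
  1. X_0 → X_2 → X_6 → X_7 — X_2:chain[blocks]; X_6:chain[blocks] ⇒ blocked
  2. X_0 → X_1 → X_4 → X_6 → X_7 — X_1:chain[open]; X_4:chain[open]; X_6:chain[blocks] ⇒ blocked
  3. X_0 → X_1 → X_4 ← X_3 → X_6 → X_7 — X_1:chain[open]; X_4:collider[open]; X_3:fork[open]; X_6:chain[blocks] ⇒ blocked
  4. X_0 → X_1 → X_4 → X_8 ← X_3 → X_6 → X_7 — X_1:chain[open]; X_4:chain[open]; X_8:collider[blocks]; X_3:fork[open]; X_6:chain[blocks] ⇒ blocked
  5. X_0 → X_5 → X_7 — X_5:chain[open] ⇒ active
Since the path X_0 → X_5 → X_7 is active, X_0 and X_7 are not d-separated given {X_2, X_6}.

No — X_0 and X_7 are not d-separated given {X_2, X_6}.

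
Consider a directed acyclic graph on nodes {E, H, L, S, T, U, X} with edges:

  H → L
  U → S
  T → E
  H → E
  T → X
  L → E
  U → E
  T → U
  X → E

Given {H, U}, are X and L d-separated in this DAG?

We examine all 6 paths between X and L:
  1. X → E ← L — E:collider[blocks] ⇒ blocked
  2. X → E ← H → L — E:collider[blocks]; H:fork[blocks] ⇒ blocked
  3. X ← T → E ← L — T:fork[open]; E:collider[blocks] ⇒ blocked
  4. X ← T → E ← H → L — T:fork[open]; E:collider[blocks]; H:fork[blocks] ⇒ blocked
  5. X ← T → U → E ← L — T:fork[open]; U:chain[blocks]; E:collider[blocks] ⇒ blocked
  6. X ← T → U → E ← H → L — T:fork[open]; U:chain[blocks]; E:collider[blocks]; H:fork[blocks] ⇒ blocked
All paths are blocked; X ⊥ L | {H, U} holds.

Yes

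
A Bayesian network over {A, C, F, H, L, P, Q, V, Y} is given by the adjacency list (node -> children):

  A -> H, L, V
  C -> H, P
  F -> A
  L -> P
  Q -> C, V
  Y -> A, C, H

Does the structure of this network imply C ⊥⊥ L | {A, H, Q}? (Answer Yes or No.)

Yes

There are 6 undirected paths between C and L; checking each against the conditioning set {A, H, Q}:
  1. C → P ← L — P:collider[blocks] ⇒ blocked
  2. C ← Y → A → L — Y:fork[open]; A:chain[blocks] ⇒ blocked
  3. C ← Y → H ← A → L — Y:fork[open]; H:collider[open]; A:fork[blocks] ⇒ blocked
  4. C ← Q → V ← A → L — Q:fork[blocks]; V:collider[blocks]; A:fork[blocks] ⇒ blocked
  5. C → H ← A → L — H:collider[open]; A:fork[blocks] ⇒ blocked
  6. C → H ← Y → A → L — H:collider[open]; Y:fork[open]; A:chain[blocks] ⇒ blocked
Since every path is blocked, d-separation holds.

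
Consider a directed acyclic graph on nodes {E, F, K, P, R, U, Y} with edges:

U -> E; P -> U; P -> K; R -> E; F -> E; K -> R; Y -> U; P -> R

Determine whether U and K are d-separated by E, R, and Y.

No

There are 4 undirected paths between U and K; checking each against the conditioning set {E, R, Y}:
Path 1: U ← P → K
  P is a fork and P is not conditioned on — no node blocks this path, so it is active.
Path 2: U ← P → R ← K
  P is a fork and P is not conditioned on; R is a collider and R is conditioned on, which opens it — no node blocks this path, so it is active.
Path 3: U → E ← R ← P → K
  R is a chain here and R is conditioned on, so the path is blocked at R.
Path 4: U → E ← R ← K
  R is a chain here and R is conditioned on, so the path is blocked at R.
Since the path U ← P → K is active, U and K are not d-separated given {E, R, Y}.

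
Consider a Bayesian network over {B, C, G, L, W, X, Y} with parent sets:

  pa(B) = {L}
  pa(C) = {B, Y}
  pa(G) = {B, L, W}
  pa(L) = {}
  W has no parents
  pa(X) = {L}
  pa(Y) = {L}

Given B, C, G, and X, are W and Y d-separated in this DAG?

4 paths connect W and Y; each must be blocked for d-separation to hold:
Path 1: W → G ← B ← L → Y
  B is a chain here and B is conditioned on, so the path is blocked at B.
Path 2: W → G ← B → C ← Y
  B is a fork here and B is conditioned on, so the path is blocked at B.
Path 3: W → G ← L → B → C ← Y
  B is a chain here and B is conditioned on, so the path is blocked at B.
Path 4: W → G ← L → Y
  G is a collider and G is conditioned on, which opens it; L is a fork and L is not conditioned on — no node blocks this path, so it is active.
Because an active path exists, W and Y are not d-separated.

No — W and Y are not d-separated given {B, C, G, X}.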